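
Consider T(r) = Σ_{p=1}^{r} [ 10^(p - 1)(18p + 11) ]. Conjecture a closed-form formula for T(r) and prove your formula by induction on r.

We claim T(r) = 10^r(2r + 1) - 1 for all r ≥ 1.
Base case (r = 1): T(1) = 29, and the closed form gives 29. They agree.
Inductive step: suppose the statement holds for some p ≥ 1, so T(p) = 10^p(2p + 1) - 1.
Then T(p+1) = T(p) + (10^p(18p + 29)) = (10^p(2p + 1) - 1) + (10^p(18p + 29)).
Simplifying, T(p+1) = 20·10^p·p + 30·10^p - 1 = 10^(p+1)(2(p+1) + 1) - 1,
which is the closed form with r = p+1.
This completes the induction.

T(r) = 10^r(2r + 1) - 1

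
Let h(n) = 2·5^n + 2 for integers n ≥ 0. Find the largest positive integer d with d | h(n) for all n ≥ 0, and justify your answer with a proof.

Computing the first values: h(0) = 4 and h(1) = 12; gcd(4, 12) = 4, so d ≤ 4.
We prove 4 | 2·5^n + 2 for all n ≥ 0 by induction on n.
Base step (n = 0): h(0) = 4 = 4·(1), so 4 | h(0).
Inductive step: suppose the statement holds for some i ≥ 0, i.e. 4 | h(i). Then
h(i+1) = 2·5^(i+1) + 2 = 5·(2·5^i + 2) - 8 = 5·h(i) - 8. The first term is divisible by 4 by the inductive hypothesis, and -8 is divisible by 4. Hence 4 | h(i+1).
By the principle of mathematical induction, the result holds for all n ≥ 0.
Therefore the largest such d is 4.

d = 4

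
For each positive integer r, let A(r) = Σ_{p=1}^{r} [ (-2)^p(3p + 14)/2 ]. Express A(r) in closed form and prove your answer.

A(r) = (-2)^r(r + 5) - 5

We claim A(r) = (-2)^r(r + 5) - 5 for all r ≥ 1.
Base case (r = 1): A(1) = -17, and the closed form gives -17. They agree.
Suppose the result is true for r = p, so A(p) = (-2)^p(p + 5) - 5.
Then A(p+1) = A(p) + ((-2)^p(-3p - 17)) = ((-2)^p(p + 5) - 5) + ((-2)^p(-3p - 17)).
Simplifying, A(p+1) = -2(-2)^p·p - 12(-2)^p - 5 = (-2)^(p+1)((p+1) + 5) - 5,
which is the closed form with r = p+1.
This completes the induction.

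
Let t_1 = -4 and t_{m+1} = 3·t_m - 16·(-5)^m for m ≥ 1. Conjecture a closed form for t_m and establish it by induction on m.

Computing the first terms: t_1 = -4, t_2 = 68, t_3 = -196. This suggests t_m = 2(-5)^m + 2·3^m.
When m = 1: the formula gives -4 = -4 = t_1.
Suppose the result is true for m = j, so t_j = 2(-5)^j + 2·3^j.
Then t_{j+1} = 3·t_j - 16·(-5)^j = 3·(2(-5)^j + 2·3^j) - 16·(-5)^j = 2(-5)^(j + 1) + 2·3^(j + 1),
which is the claimed formula at m = j+1.
By induction, the statement is established for all m ≥ 1.

t_m = 2(-5)^m + 2·3^m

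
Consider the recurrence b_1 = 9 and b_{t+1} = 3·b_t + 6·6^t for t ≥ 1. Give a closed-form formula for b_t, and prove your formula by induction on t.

b_t = -3^t + 2·6^t

Computing the first terms: b_1 = 9, b_2 = 63, b_3 = 405. This suggests b_t = -3^t + 2·6^t.
Base case (t = 1): the formula gives 9 = 9 = b_1.
For the inductive step, assume it holds for an arbitrary m ≥ 1, so b_m = -3^m + 2·6^m.
Then b_{m+1} = 3·b_m + 6·6^m = 3·(-3^m + 2·6^m) + 6·6^m = -3^(m + 1) + 2·6^(m + 1),
which is the claimed formula at t = m+1.
This completes the induction.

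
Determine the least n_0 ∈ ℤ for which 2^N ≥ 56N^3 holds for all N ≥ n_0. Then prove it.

At N = 18: 262144 < 326592, so the inequality fails and n_0 ≥ 19. We prove 2^N ≥ 56N^3 for all N ≥ 19.
For the base case N = 19: 2^N = 524288 and 56N^3 = 384104, so 524288 ≥ 384104.
Inductive step: assume the claim holds for N = p, so 2^p ≥ 56p^3.
Then 2^(p + 1) = 2·(2^p) ≥ 2·(56p^3).
Also, for p ≥ 19 we have 2·(56p^3) ≥ 56(p+1)^3, since 2 ≥ (1 + 1/p)^3 for all p ≥ 19.
Combining, 2^(p + 1) ≥ 56(p+1)^3.
This completes the induction.
Hence the smallest such n_0 is 19.

n_0 = 19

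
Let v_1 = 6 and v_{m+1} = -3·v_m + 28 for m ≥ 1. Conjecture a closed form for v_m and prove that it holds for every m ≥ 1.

v_m = -(-3)^(m - 1) + 7

Computing the first terms: v_1 = 6, v_2 = 10, v_3 = -2. This suggests v_m = -(-3)^(m - 1) + 7.
Base step (m = 1): the formula gives 6 = 6 = v_1.
For the inductive step, assume it holds for an arbitrary j ≥ 1, so v_j = -(-3)^(j - 1) + 7.
Then v_{j+1} = -3·v_j + 28 = -3·(-(-3)^(j - 1) + 7) + 28 = -(-3)^j + 7 = -(-3)^((j+1) - 1) + 7,
which is the claimed formula at m = j+1.
By the principle of mathematical induction, the result holds for all m ≥ 1.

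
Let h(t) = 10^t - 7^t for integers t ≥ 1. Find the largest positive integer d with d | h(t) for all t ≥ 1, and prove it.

Computing the first values: h(1) = 3 and h(2) = 51; gcd(3, 51) = 3, so d ≤ 3.
We prove 3 | 10^t - 7^t for all t ≥ 1 by induction on t.
For the base case t = 1: h(1) = 3 = 3·(1), so 3 | h(1).
Inductive step: suppose the statement holds for some p ≥ 1, i.e. 3 | h(p). Then
10^{p+1} − 7^{p+1} = 10·10^p − 7·7^p = 10·(10^p − 7^p) + (3)·7^p. The first term is divisible by 3 by the inductive hypothesis, and the second term (3)·7^p is divisible by 3 since 3 | 3. Hence 3 | h(p+1).
This completes the induction.
Therefore the largest such d is 3.

d = 3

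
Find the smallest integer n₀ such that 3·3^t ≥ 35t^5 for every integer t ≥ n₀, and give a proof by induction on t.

At t = 14: 14348907 < 18823840, so the inequality fails and n₀ ≥ 15. We prove 3·3^t ≥ 35t^5 for all t ≥ 15.
Base step (t = 15): 3·3^t = 43046721 and 35t^5 = 26578125, so 43046721 ≥ 26578125.
Inductive step: assume the claim holds for t = j, so 3·3^j ≥ 35j^5.
Then 3·3^(j + 1) = 3·(3·3^j) ≥ 3·(35j^5).
Also, for j ≥ 15 we have 3·(35j^5) ≥ 35(j+1)^5, since 3 ≥ (1 + 1/j)^5 for all j ≥ 15.
Combining, 3·3^(j + 1) ≥ 35(j+1)^5.
Hence, by induction on t, the claim holds for every t ≥ 15.
Hence the smallest such n₀ is 15.

n₀ = 15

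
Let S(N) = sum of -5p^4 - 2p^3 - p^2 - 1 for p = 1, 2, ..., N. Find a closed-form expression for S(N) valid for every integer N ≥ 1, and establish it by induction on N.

We claim S(N) = -N(N^4 + 3N^3 + 3N^2 + N + 1) for all N ≥ 1.
When N = 1: S(1) = -9, and the closed form gives -9. They agree.
Inductive step: suppose the statement holds for some p ≥ 1, so S(p) = p(-p^4 - 3p^3 - 3p^2 - p - 1).
Then S(p+1) = S(p) + (-5(p + 1)^4 - 2(p + 1)^3 - (p + 1)^2 - 1) = (p(-p^4 - 3p^3 - 3p^2 - p - 1)) + (-5(p + 1)^4 - 2(p + 1)^3 - (p + 1)^2 - 1).
Simplifying, S(p+1) = -(p + 1)(p^4 + 7p^3 + 18p^2 + 20p + 9) = -(p+1)((p+1)^4 + 3(p+1)^3 + 3(p+1)^2 + (p+1) + 1),
which is the closed form with N = p+1.
Hence, by induction on N, the claim holds for every N ≥ 1.

S(N) = -N(N^4 + 3N^3 + 3N^2 + N + 1)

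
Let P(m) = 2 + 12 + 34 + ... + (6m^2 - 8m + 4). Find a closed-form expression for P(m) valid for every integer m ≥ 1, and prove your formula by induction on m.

P(m) = m(2m^2 - m + 1)

We claim P(m) = m(2m^2 - m + 1) for all m ≥ 1.
For the base case m = 1: P(1) = 2, and the closed form gives 2. They agree.
Suppose the result is true for m = r, so P(r) = r(2r^2 - r + 1).
Then P(r+1) = P(r) + (6r^2 + 4r + 2) = (r(2r^2 - r + 1)) + (6r^2 + 4r + 2).
Simplifying, P(r+1) = (r + 1)(2r^2 + 3r + 2) = (r+1)(2(r+1)^2 - (r+1) + 1),
which is the closed form with m = r+1.
By induction, the statement is established for all m ≥ 1.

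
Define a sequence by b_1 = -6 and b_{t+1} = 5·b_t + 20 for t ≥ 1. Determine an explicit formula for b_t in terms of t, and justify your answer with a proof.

b_t = -5^(t - 1) - 5

Computing the first terms: b_1 = -6, b_2 = -10, b_3 = -30. This suggests b_t = -5^(t - 1) - 5.
Base case (t = 1): the formula gives -6 = -6 = b_1.
Inductive step: assume the claim holds for t = i, so b_i = -5^(i - 1) - 5.
Then b_{i+1} = 5·b_i + 20 = 5·(-5^(i - 1) - 5) + 20 = -5^i - 5 = -5^((i+1) - 1) - 5,
which is the claimed formula at t = i+1.
Hence, by induction on t, the claim holds for every t ≥ 1.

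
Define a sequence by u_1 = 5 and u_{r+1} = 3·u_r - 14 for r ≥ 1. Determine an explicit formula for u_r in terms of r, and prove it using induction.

Computing the first terms: u_1 = 5, u_2 = 1, u_3 = -11. This suggests u_r = -2·3^(r - 1) + 7.
When r = 1: the formula gives 5 = 5 = u_1.
Inductive step: suppose the statement holds for some j ≥ 1, so u_j = -2·3^(j - 1) + 7.
Then u_{j+1} = 3·u_j - 14 = 3·(-2·3^(j - 1) + 7) - 14 = -2·3^j + 7 = -2·3^((j+1) - 1) + 7,
which is the claimed formula at r = j+1.
By the principle of mathematical induction, the result holds for all r ≥ 1.

u_r = -2·3^(r - 1) + 7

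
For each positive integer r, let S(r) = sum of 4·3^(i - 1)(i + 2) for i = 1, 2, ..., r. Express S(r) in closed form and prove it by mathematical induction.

S(r) = 3^r(2r + 3) - 3

We claim S(r) = 3^r(2r + 3) - 3 for all r ≥ 1.
For the base case r = 1: S(1) = 12, and the closed form gives 12. They agree.
Inductive step: assume the claim holds for r = i, so S(i) = 3^i(2i + 3) - 3.
Then S(i+1) = S(i) + (4·3^i(i + 3)) = (3^i(2i + 3) - 3) + (4·3^i(i + 3)).
Simplifying, S(i+1) = 6·3^i·i + 15·3^i - 3 = 3^(i+1)(2(i+1) + 3) - 3,
which is the closed form with r = i+1.
By the principle of mathematical induction, the result holds for all r ≥ 1.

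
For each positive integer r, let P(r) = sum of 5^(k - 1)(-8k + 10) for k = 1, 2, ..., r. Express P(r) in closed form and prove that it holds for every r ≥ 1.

P(r) = 5^r(-2r + 3) - 3

We claim P(r) = 5^r(-2r + 3) - 3 for all r ≥ 1.
Base case (r = 1): P(1) = 2, and the closed form gives 2. They agree.
Inductive step: suppose the statement holds for some k ≥ 1, so P(k) = 5^k(-2k + 3) - 3.
Then P(k+1) = P(k) + (5^k(-8k + 2)) = (5^k(-2k + 3) - 3) + (5^k(-8k + 2)).
Simplifying, P(k+1) = -10·5^k·k + 5·5^k - 3 = 5^(k+1)(-2(k+1) + 3) - 3,
which is the closed form with r = k+1.
This completes the induction.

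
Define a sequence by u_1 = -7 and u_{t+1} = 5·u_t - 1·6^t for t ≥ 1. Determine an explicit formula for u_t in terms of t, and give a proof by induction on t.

u_t = -5^(t - 1) - 6^t

Computing the first terms: u_1 = -7, u_2 = -41, u_3 = -241. This suggests u_t = -5^(t - 1) - 6^t.
Base step (t = 1): the formula gives -7 = -7 = u_1.
Inductive step: suppose the statement holds for some m ≥ 1, so u_m = -5^(m - 1) - 6^m.
Then u_{m+1} = 5·u_m - 1·6^m = 5·(-5^(m - 1) - 6^m) - 1·6^m = -5^m - 6^(m + 1) = -5^((m+1) - 1) - 6^(m+1),
which is the claimed formula at t = m+1.
By the principle of mathematical induction, the result holds for all t ≥ 1.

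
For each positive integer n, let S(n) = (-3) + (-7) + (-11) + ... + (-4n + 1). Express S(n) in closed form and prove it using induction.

S(n) = -n(2n + 1)

We claim S(n) = -n(2n + 1) for all n ≥ 1.
When n = 1: S(1) = -3, and the closed form gives -3. They agree.
For the inductive step, assume it holds for an arbitrary m ≥ 1, so S(m) = m(-2m - 1).
Then S(m+1) = S(m) + (-4m - 3) = (m(-2m - 1)) + (-4m - 3).
Simplifying, S(m+1) = -(m + 1)(2m + 3) = -(m+1)(2(m+1) + 1),
which is the closed form with n = m+1.
Hence, by induction on n, the claim holds for every n ≥ 1.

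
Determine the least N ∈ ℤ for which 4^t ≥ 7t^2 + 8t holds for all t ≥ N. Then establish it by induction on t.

At t = 3: 64 < 87, so the inequality fails and N ≥ 4. We prove 4^t ≥ 7t^2 + 8t for all t ≥ 4.
Base case (t = 4): 4^t = 256 and 7t^2 + 8t = 144, so 256 ≥ 144.
Inductive step: suppose the statement holds for some p ≥ 4, so 4^p ≥ 7p^2 + 8p.
Then 4^(p + 1) = 4·(4^p) ≥ 4·(7p^2 + 8p).
Also, for p ≥ 4 we have 4·(7p^2 + 8p) ≥ 7(p+1)^2 + 8(p+1), since 4·(7p^2 + 8p) − (7(p+1)^2 + 8(p+1)) = 21p^2 + 10p - 15, which is nonnegative for all p ≥ 4.
Combining, 4^(p + 1) ≥ 7(p+1)^2 + 8(p+1).
By induction, the statement is established for all t ≥ 4.
Hence the smallest such N is 4.

N = 4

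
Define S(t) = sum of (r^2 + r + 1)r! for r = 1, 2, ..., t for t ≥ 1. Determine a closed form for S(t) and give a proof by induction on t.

S(t) = (t + 1)(t + 1)! - 1

We claim S(t) = (t + 1)(t + 1)! - 1 for all t ≥ 1.
Base step (t = 1): S(1) = 3, and the closed form gives 3. They agree.
Inductive step: assume the claim holds for t = r, so S(r) = (r + 1)(r + 1)! - 1.
Then S(r+1) = S(r) + ((r^2 + 3r + 3)(r + 1)!) = ((r + 1)(r + 1)! - 1) + ((r^2 + 3r + 3)(r + 1)!).
Simplifying, S(r+1) = ((r+1) + 1)((r+1) + 1)! - 1,
which is the closed form with t = r+1.
By induction, the statement is established for all t ≥ 1.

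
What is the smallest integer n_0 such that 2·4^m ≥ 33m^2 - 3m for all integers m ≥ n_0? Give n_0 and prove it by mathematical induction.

n_0 = 5

At m = 4: 512 < 516, so the inequality fails and n_0 ≥ 5. We prove 2·4^m ≥ 33m^2 - 3m for all m ≥ 5.
Base step (m = 5): 2·4^m = 2048 and 33m^2 - 3m = 810, so 2048 ≥ 810.
Suppose the result is true for m = i, so 2·4^i ≥ 33i^2 - 3i.
Then 2·4^(i + 1) = 4·(2·4^i) ≥ 4·(33i^2 - 3i).
Also, for i ≥ 5 we have 4·(33i^2 - 3i) ≥ 33(i+1)^2 - 3(i+1), since 4·(33i^2 - 3i) − (33(i+1)^2 - 3(i+1)) = 99i^2 - 75i - 30, which is nonnegative for all i ≥ 5.
Combining, 2·4^(i + 1) ≥ 33(i+1)^2 - 3(i+1).
Hence, by induction on m, the claim holds for every m ≥ 5.
Hence the smallest such n_0 is 5.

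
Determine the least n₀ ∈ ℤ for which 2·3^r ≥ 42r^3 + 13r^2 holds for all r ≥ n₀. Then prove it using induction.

n₀ = 9

At r = 8: 13122 < 22336, so the inequality fails and n₀ ≥ 9. We prove 2·3^r ≥ 42r^3 + 13r^2 for all r ≥ 9.
Base step (r = 9): 2·3^r = 39366 and 42r^3 + 13r^2 = 31671, so 39366 ≥ 31671.
Inductive step: assume the claim holds for r = j, so 2·3^j ≥ 42j^3 + 13j^2.
Then 2·3^(j + 1) = 3·(2·3^j) ≥ 3·(42j^3 + 13j^2).
Also, for j ≥ 9 we have 3·(42j^3 + 13j^2) ≥ 42(j+1)^3 + 13(j+1)^2, since 3·(42j^3 + 13j^2) − (42(j+1)^3 + 13(j+1)^2) = 84j^3 - 100j^2 - 152j - 55, which is nonnegative for all j ≥ 9.
Combining, 2·3^(j + 1) ≥ 42(j+1)^3 + 13(j+1)^2.
Hence, by induction on r, the claim holds for every r ≥ 9.
Hence the smallest such n₀ is 9.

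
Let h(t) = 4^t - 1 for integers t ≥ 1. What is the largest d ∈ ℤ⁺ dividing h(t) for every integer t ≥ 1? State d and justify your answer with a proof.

d = 3

Computing the first values: h(1) = 3 and h(2) = 15; gcd(3, 15) = 3, so d ≤ 3.
We prove 3 | 4^t - 1 for all t ≥ 1 by induction on t.
When t = 1: h(1) = 3 = 3·(1), so 3 | h(1).
Inductive step: assume the claim holds for t = j, i.e. 3 | h(j). Then
4^{j+1} − 1^{j+1} = 4·4^j − 1·1^j = 4·(4^j − 1^j) + (3)·1^j. The first term is divisible by 3 by the inductive hypothesis, and the second term (3)·1^j is divisible by 3 since 3 | 3. Hence 3 | h(j+1).
By the principle of mathematical induction, the result holds for all t ≥ 1.
Therefore the largest such d is 3.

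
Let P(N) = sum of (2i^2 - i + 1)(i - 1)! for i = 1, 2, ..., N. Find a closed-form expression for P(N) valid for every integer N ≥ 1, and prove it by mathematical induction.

P(N) = (2N + 1)N! - 1

We claim P(N) = (2N + 1)N! - 1 for all N ≥ 1.
Base step (N = 1): P(1) = 2, and the closed form gives 2. They agree.
For the inductive step, assume it holds for an arbitrary i ≥ 1, so P(i) = (2i + 1)i! - 1.
Then P(i+1) = P(i) + ((2i^2 + 3i + 2)i!) = ((2i + 1)i! - 1) + ((2i^2 + 3i + 2)i!).
Simplifying, P(i+1) = (2(i+1) + 1)(i+1)! - 1,
which is the closed form with N = i+1.
Hence, by induction on N, the claim holds for every N ≥ 1.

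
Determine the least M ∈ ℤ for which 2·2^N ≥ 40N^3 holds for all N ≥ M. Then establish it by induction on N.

At N = 16: 131072 < 163840, so the inequality fails and M ≥ 17. We prove 2·2^N ≥ 40N^3 for all N ≥ 17.
For the base case N = 17: 2·2^N = 262144 and 40N^3 = 196520, so 262144 ≥ 196520.
For the inductive step, assume it holds for an arbitrary i ≥ 17, so 2·2^i ≥ 40i^3.
Then 2·2^(i + 1) = 2·(2·2^i) ≥ 2·(40i^3).
Also, for i ≥ 17 we have 2·(40i^3) ≥ 40(i+1)^3, since 2 ≥ (1 + 1/i)^3 for all i ≥ 17.
Combining, 2·2^(i + 1) ≥ 40(i+1)^3.
By induction, the statement is established for all N ≥ 17.
Hence the smallest such M is 17.

M = 17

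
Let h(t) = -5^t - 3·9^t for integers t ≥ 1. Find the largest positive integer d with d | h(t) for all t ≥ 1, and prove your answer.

Computing the first values: h(1) = -32 and h(2) = -268; gcd(-32, -268) = 4, so d ≤ 4.
We prove 4 | -5^t - 3·9^t for all t ≥ 1 by induction on t.
For the base case t = 1: h(1) = -32 = 4·(-8), so 4 | h(1).
For the inductive step, assume it holds for an arbitrary p ≥ 1, i.e. 4 | h(p). Then
h(p+1) − 9·h(p) = (-5^(p+1) - 3·9^(p+1)) − 9·(-5^p - 3·9^p) = (-1)·5^p·(5 − 9) = (4)·5^p. Since 4 | h(p) by the inductive hypothesis, 4 | 9·h(p); and 4 | 4 since 4 = 4·1. Therefore 4 | h(p+1).
Hence, by induction on t, the claim holds for every t ≥ 1.
Therefore the largest such d is 4.

d = 4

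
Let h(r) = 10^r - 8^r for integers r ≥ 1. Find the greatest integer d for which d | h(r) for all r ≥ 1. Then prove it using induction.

d = 2

Computing the first values: h(1) = 2 and h(2) = 36; gcd(2, 36) = 2, so d ≤ 2.
We prove 2 | 10^r - 8^r for all r ≥ 1 by induction on r.
For the base case r = 1: h(1) = 2 = 2·(1), so 2 | h(1).
Inductive step: assume the claim holds for r = k, i.e. 2 | h(k). Then
10^{k+1} − 8^{k+1} = 10·10^k − 8·8^k = 10·(10^k − 8^k) + (2)·8^k. The first term is divisible by 2 by the inductive hypothesis, and the second term (2)·8^k is divisible by 2 since 2 | 2. Hence 2 | h(k+1).
Hence, by induction on r, the claim holds for every r ≥ 1.
Therefore the largest such d is 2.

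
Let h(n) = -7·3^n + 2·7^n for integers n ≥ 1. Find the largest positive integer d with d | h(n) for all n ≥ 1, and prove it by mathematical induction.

Computing the first values: h(1) = -7 and h(2) = 35; gcd(-7, 35) = 7, so d ≤ 7.
We prove 7 | -7·3^n + 2·7^n for all n ≥ 1 by induction on n.
When n = 1: h(1) = -7 = 7·(-1), so 7 | h(1).
Suppose the result is true for n = p, i.e. 7 | h(p). Then
h(p+1) − 7·h(p) = (-7·3^(p+1) + 2·7^(p+1)) − 7·(-7·3^p + 2·7^p) = (-7)·3^p·(3 − 7) = (28)·3^p. Since 7 | h(p) by the inductive hypothesis, 7 | 7·h(p); and 7 | 28 since 28 = 7·4. Therefore 7 | h(p+1).
By induction, the statement is established for all n ≥ 1.
Therefore the largest such d is 7.

d = 7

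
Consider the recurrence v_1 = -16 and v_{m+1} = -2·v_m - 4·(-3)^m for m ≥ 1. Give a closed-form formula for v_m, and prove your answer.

Computing the first terms: v_1 = -16, v_2 = 44, v_3 = -124. This suggests v_m = -(-2)^(m + 1) + 4(-3)^m.
Base case (m = 1): the formula gives -16 = -16 = v_1.
For the inductive step, assume it holds for an arbitrary p ≥ 1, so v_p = -(-2)^(p + 1) + 4(-3)^p.
Then v_{p+1} = -2·v_p - 4·(-3)^p = -2·(-(-2)^(p + 1) + 4(-3)^p) - 4·(-3)^p = -(-2)^(p + 2) + 4(-3)^(p + 1) = -(-2)^((p+1) + 1) + 4(-3)^(p+1),
which is the claimed formula at m = p+1.
By the principle of mathematical induction, the result holds for all m ≥ 1.

v_m = -(-2)^(m + 1) + 4(-3)^m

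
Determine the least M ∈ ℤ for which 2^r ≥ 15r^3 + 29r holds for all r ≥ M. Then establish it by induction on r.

At r = 15: 32768 < 51060, so the inequality fails and M ≥ 16. We prove 2^r ≥ 15r^3 + 29r for all r ≥ 16.
Base case (r = 16): 2^r = 65536 and 15r^3 + 29r = 61904, so 65536 ≥ 61904.
Inductive step: assume the claim holds for r = i, so 2^i ≥ 15i^3 + 29i.
Then 2^(i + 1) = 2·(2^i) ≥ 2·(15i^3 + 29i).
Also, for i ≥ 16 we have 2·(15i^3 + 29i) ≥ 15(i+1)^3 + 29(i+1), since 2·(15i^3 + 29i) − (15(i+1)^3 + 29(i+1)) = 15i^3 - 45i^2 - 16i - 44, which is nonnegative for all i ≥ 16.
Combining, 2^(i + 1) ≥ 15(i+1)^3 + 29(i+1).
By the principle of mathematical induction, the result holds for all r ≥ 16.
Hence the smallest such M is 16.

M = 16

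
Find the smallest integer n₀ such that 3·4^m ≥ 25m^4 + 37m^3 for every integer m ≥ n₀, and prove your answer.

n₀ = 8

At m = 7: 49152 < 72716, so the inequality fails and n₀ ≥ 8. We prove 3·4^m ≥ 25m^4 + 37m^3 for all m ≥ 8.
When m = 8: 3·4^m = 196608 and 25m^4 + 37m^3 = 121344, so 196608 ≥ 121344.
Inductive step: assume the claim holds for m = k, so 3·4^k ≥ 25k^4 + 37k^3.
Then 3·4^(k + 1) = 4·(3·4^k) ≥ 4·(25k^4 + 37k^3).
Also, for k ≥ 8 we have 4·(25k^4 + 37k^3) ≥ 25(k+1)^4 + 37(k+1)^3, since 4·(25k^4 + 37k^3) − (25(k+1)^4 + 37(k+1)^3) = 75k^4 + 11k^3 - 261k^2 - 211k - 62, which is nonnegative for all k ≥ 8.
Combining, 3·4^(k + 1) ≥ 25(k+1)^4 + 37(k+1)^3.
This completes the induction.
Hence the smallest such n₀ is 8.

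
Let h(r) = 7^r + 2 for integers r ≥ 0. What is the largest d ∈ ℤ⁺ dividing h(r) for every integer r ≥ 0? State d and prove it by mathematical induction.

d = 3

Computing the first values: h(0) = 3 and h(1) = 9; gcd(3, 9) = 3, so d ≤ 3.
We prove 3 | 7^r + 2 for all r ≥ 0 by induction on r.
Base case (r = 0): h(0) = 3 = 3·(1), so 3 | h(0).
Suppose the result is true for r = j, i.e. 3 | h(j). Then
h(j+1) = 7^(j+1) + 2 = 7·(7^j + 2) - 12 = 7·h(j) - 12. The first term is divisible by 3 by the inductive hypothesis, and -12 is divisible by 3. Hence 3 | h(j+1).
By the principle of mathematical induction, the result holds for all r ≥ 0.
Therefore the largest such d is 3.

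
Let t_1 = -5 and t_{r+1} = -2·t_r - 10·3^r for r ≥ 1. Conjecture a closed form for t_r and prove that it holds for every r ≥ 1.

Computing the first terms: t_1 = -5, t_2 = -20, t_3 = -50. This suggests t_r = (-2)^(r - 1) - 2·3^r.
For the base case r = 1: the formula gives -5 = -5 = t_1.
Suppose the result is true for r = p, so t_p = (-2)^(p - 1) - 2·3^p.
Then t_{p+1} = -2·t_p - 10·3^p = -2·((-2)^(p - 1) - 2·3^p) - 10·3^p = (-2)^p - 2·3^(p + 1) = (-2)^((p+1) - 1) - 2·3^(p+1),
which is the claimed formula at r = p+1.
Hence, by induction on r, the claim holds for every r ≥ 1.

t_r = (-2)^(r - 1) - 2·3^r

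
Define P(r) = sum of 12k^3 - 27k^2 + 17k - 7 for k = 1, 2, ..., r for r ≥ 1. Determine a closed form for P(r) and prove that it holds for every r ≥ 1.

We claim P(r) = r(3r^3 - 3r^2 - 2r - 3) for all r ≥ 1.
When r = 1: P(1) = -5, and the closed form gives -5. They agree.
Inductive step: suppose the statement holds for some k ≥ 1, so P(k) = k(3k^3 - 3k^2 - 2k - 3).
Then P(k+1) = P(k) + (12k^3 + 9k^2 - k - 5) = (k(3k^3 - 3k^2 - 2k - 3)) + (12k^3 + 9k^2 - k - 5).
Simplifying, P(k+1) = (k + 1)(3k^3 + 6k^2 + k - 5) = (k+1)(3(k+1)^3 - 3(k+1)^2 - 2(k+1) - 3),
which is the closed form with r = k+1.
By the principle of mathematical induction, the result holds for all r ≥ 1.

P(r) = r(3r^3 - 3r^2 - 2r - 3)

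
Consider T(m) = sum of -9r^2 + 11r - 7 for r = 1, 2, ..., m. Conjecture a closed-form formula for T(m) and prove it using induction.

T(m) = -m(3m^2 - m + 3)

We claim T(m) = -m(3m^2 - m + 3) for all m ≥ 1.
For the base case m = 1: T(1) = -5, and the closed form gives -5. They agree.
Suppose the result is true for m = r, so T(r) = r(-3r^2 + r - 3).
Then T(r+1) = T(r) + (11r - 9(r + 1)^2 + 4) = (r(-3r^2 + r - 3)) + (11r - 9(r + 1)^2 + 4).
Simplifying, T(r+1) = -(r + 1)(3r^2 + 5r + 5) = -(r+1)(3(r+1)^2 - (r+1) + 3),
which is the closed form with m = r+1.
This completes the induction.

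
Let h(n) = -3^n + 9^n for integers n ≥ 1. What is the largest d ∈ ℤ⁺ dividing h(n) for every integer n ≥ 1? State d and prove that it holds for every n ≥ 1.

d = 6

Computing the first values: h(1) = 6 and h(2) = 72; gcd(6, 72) = 6, so d ≤ 6.
We prove 6 | -3^n + 9^n for all n ≥ 1 by induction on n.
Base step (n = 1): h(1) = 6 = 6·(1), so 6 | h(1).
Inductive step: assume the claim holds for n = k, i.e. 6 | h(k). Then
9^{k+1} − 3^{k+1} = 9·9^k − 3·3^k = 9·(9^k − 3^k) + (6)·3^k. The first term is divisible by 6 by the inductive hypothesis, and the second term (6)·3^k is divisible by 6 since 6 | 6. Hence 6 | h(k+1).
This completes the induction.
Therefore the largest such d is 6.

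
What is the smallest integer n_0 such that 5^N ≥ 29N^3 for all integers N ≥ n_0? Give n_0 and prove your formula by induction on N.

n_0 = 6

At N = 5: 3125 < 3625, so the inequality fails and n_0 ≥ 6. We prove 5^N ≥ 29N^3 for all N ≥ 6.
When N = 6: 5^N = 15625 and 29N^3 = 6264, so 15625 ≥ 6264.
Inductive step: suppose the statement holds for some k ≥ 6, so 5^k ≥ 29k^3.
Then 5^(k + 1) = 5·(5^k) ≥ 5·(29k^3).
Also, for k ≥ 6 we have 5·(29k^3) ≥ 29(k+1)^3, since 5 ≥ (1 + 1/k)^3 for all k ≥ 6.
Combining, 5^(k + 1) ≥ 29(k+1)^3.
Hence, by induction on N, the claim holds for every N ≥ 6.
Hence the smallest such n_0 is 6.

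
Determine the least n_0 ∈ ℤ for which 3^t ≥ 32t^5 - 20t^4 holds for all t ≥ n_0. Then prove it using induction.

At t = 15: 14348907 < 23287500, so the inequality fails and n_0 ≥ 16. We prove 3^t ≥ 32t^5 - 20t^4 for all t ≥ 16.
When t = 16: 3^t = 43046721 and 32t^5 - 20t^4 = 32243712, so 43046721 ≥ 32243712.
Inductive step: assume the claim holds for t = r, so 3^r ≥ 32r^5 - 20r^4.
Then 3^(r + 1) = 3·(3^r) ≥ 3·(32r^5 - 20r^4).
Also, for r ≥ 16 we have 3·(32r^5 - 20r^4) ≥ 32(r+1)^5 - 20(r+1)^4, since 3·(32r^5 - 20r^4) − (32(r+1)^5 - 20(r+1)^4) = 64r^5 - 200r^4 - 240r^3 - 200r^2 - 80r - 12, which is nonnegative for all r ≥ 16.
Combining, 3^(r + 1) ≥ 32(r+1)^5 - 20(r+1)^4.
By induction, the statement is established for all t ≥ 16.
Hence the smallest such n_0 is 16.

n_0 = 16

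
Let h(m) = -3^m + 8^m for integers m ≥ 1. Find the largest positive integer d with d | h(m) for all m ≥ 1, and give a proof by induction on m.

d = 5

Computing the first values: h(1) = 5 and h(2) = 55; gcd(5, 55) = 5, so d ≤ 5.
We prove 5 | -3^m + 8^m for all m ≥ 1 by induction on m.
When m = 1: h(1) = 5 = 5·(1), so 5 | h(1).
Inductive step: assume the claim holds for m = j, i.e. 5 | h(j). Then
8^{j+1} − 3^{j+1} = 8·8^j − 3·3^j = 8·(8^j − 3^j) + (5)·3^j. The first term is divisible by 5 by the inductive hypothesis, and the second term (5)·3^j is divisible by 5 since 5 | 5. Hence 5 | h(j+1).
Hence, by induction on m, the claim holds for every m ≥ 1.
Therefore the largest such d is 5.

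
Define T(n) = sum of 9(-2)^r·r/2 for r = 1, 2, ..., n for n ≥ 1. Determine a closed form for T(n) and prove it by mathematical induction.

T(n) = (-2)^n(3n + 1) - 1

We claim T(n) = (-2)^n(3n + 1) - 1 for all n ≥ 1.
For the base case n = 1: T(1) = -9, and the closed form gives -9. They agree.
Inductive step: assume the claim holds for n = r, so T(r) = (-2)^r(3r + 1) - 1.
Then T(r+1) = T(r) + (9(-2)^r(-r - 1)) = ((-2)^r(3r + 1) - 1) + (9(-2)^r(-r - 1)).
Simplifying, T(r+1) = -6(-2)^r·r - 8(-2)^r - 1 = (-2)^(r+1)(3(r+1) + 1) - 1,
which is the closed form with n = r+1.
This completes the induction.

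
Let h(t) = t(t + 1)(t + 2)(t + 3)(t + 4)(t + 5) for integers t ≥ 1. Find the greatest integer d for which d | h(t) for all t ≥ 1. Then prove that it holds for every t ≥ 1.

Computing the first values: h(1) = 720 and h(2) = 5040; gcd(720, 5040) = 720, so d ≤ 720.
We prove 720 | t(t + 1)(t + 2)(t + 3)(t + 4)(t + 5) for all t ≥ 1 by induction on t.
Base case (t = 1): h(1) = 720 = 720·(1), so 720 | h(1).
Inductive step: assume the claim holds for t = i, i.e. 720 | h(i). Then
h(i+1) − h(i) = (i+1)·(i+2)·(i+3)·(i+4)·(i+5)·(i+6) − i·(i+1)·(i+2)·(i+3)·(i+4)·(i+5) = (i+1)·(i+2)·(i+3)·(i+4)·(i+5)·[(i+6) − i] = 6·(i+1)·(i+2)·(i+3)·(i+4)·(i+5). The product of 5 consecutive integers is divisible by (5)! = 120, so h(i+1) − h(i) is divisible by 6·120 = 720. By the inductive hypothesis 720 | h(i), hence 720 | h(i+1).
This completes the induction.
Therefore the largest such d is 720.

d = 720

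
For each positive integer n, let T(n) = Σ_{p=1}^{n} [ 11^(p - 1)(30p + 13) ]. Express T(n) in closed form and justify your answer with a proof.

We claim T(n) = 11^n(3n + 1) - 1 for all n ≥ 1.
Base step (n = 1): T(1) = 43, and the closed form gives 43. They agree.
Inductive step: assume the claim holds for n = p, so T(p) = 11^p(3p + 1) - 1.
Then T(p+1) = T(p) + (11^p(30p + 43)) = (11^p(3p + 1) - 1) + (11^p(30p + 43)).
Simplifying, T(p+1) = 33·11^p·p + 44·11^p - 1 = 11^(p+1)(3(p+1) + 1) - 1,
which is the closed form with n = p+1.
By the principle of mathematical induction, the result holds for all n ≥ 1.

T(n) = 11^n(3n + 1) - 1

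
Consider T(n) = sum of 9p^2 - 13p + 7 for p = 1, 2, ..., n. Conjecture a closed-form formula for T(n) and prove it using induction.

We claim T(n) = n(3n^2 - 2n + 2) for all n ≥ 1.
Base step (n = 1): T(1) = 3, and the closed form gives 3. They agree.
For the inductive step, assume it holds for an arbitrary p ≥ 1, so T(p) = p(3p^2 - 2p + 2).
Then T(p+1) = T(p) + (9p^2 + 5p + 3) = (p(3p^2 - 2p + 2)) + (9p^2 + 5p + 3).
Simplifying, T(p+1) = (p + 1)(3p^2 + 4p + 3) = (p+1)(3(p+1)^2 - 2(p+1) + 2),
which is the closed form with n = p+1.
By induction, the statement is established for all n ≥ 1.

T(n) = n(3n^2 - 2n + 2)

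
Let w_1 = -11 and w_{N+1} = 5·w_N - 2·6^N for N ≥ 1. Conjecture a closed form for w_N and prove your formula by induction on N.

w_N = 5^(N - 1) - 2·6^N

Computing the first terms: w_1 = -11, w_2 = -67, w_3 = -407. This suggests w_N = 5^(N - 1) - 2·6^N.
Base step (N = 1): the formula gives -11 = -11 = w_1.
Suppose the result is true for N = p, so w_p = 5^(p - 1) - 2·6^p.
Then w_{p+1} = 5·w_p - 2·6^p = 5·(5^(p - 1) - 2·6^p) - 2·6^p = 5^p - 2·6^(p + 1) = 5^((p+1) - 1) - 2·6^(p+1),
which is the claimed formula at N = p+1.
By induction, the statement is established for all N ≥ 1.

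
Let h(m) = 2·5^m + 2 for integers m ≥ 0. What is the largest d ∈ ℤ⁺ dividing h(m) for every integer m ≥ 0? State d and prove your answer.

d = 4

Computing the first values: h(0) = 4 and h(1) = 12; gcd(4, 12) = 4, so d ≤ 4.
We prove 4 | 2·5^m + 2 for all m ≥ 0 by induction on m.
For the base case m = 0: h(0) = 4 = 4·(1), so 4 | h(0).
Inductive step: suppose the statement holds for some p ≥ 0, i.e. 4 | h(p). Then
h(p+1) = 2·5^(p+1) + 2 = 5·(2·5^p + 2) - 8 = 5·h(p) - 8. The first term is divisible by 4 by the inductive hypothesis, and -8 is divisible by 4. Hence 4 | h(p+1).
By induction, the statement is established for all m ≥ 0.
Therefore the largest such d is 4.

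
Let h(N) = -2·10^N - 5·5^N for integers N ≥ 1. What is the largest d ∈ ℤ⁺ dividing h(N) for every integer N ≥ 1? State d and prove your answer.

d = 5

Computing the first values: h(1) = -45 and h(2) = -325; gcd(-45, -325) = 5, so d ≤ 5.
We prove 5 | -2·10^N - 5·5^N for all N ≥ 1 by induction on N.
For the base case N = 1: h(1) = -45 = 5·(-9), so 5 | h(1).
Suppose the result is true for N = r, i.e. 5 | h(r). Then
h(r+1) − 10·h(r) = (-2·10^(r+1) - 5·5^(r+1)) − 10·(-2·10^r - 5·5^r) = (-5)·5^r·(5 − 10) = (25)·5^r. Since 5 | h(r) by the inductive hypothesis, 5 | 10·h(r); and 5 | 25 since 25 = 5·5. Therefore 5 | h(r+1).
This completes the induction.
Therefore the largest such d is 5.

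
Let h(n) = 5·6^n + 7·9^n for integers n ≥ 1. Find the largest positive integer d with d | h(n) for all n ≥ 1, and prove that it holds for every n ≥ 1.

Computing the first values: h(1) = 93 and h(2) = 747; gcd(93, 747) = 3, so d ≤ 3.
We prove 3 | 5·6^n + 7·9^n for all n ≥ 1 by induction on n.
Base step (n = 1): h(1) = 93 = 3·(31), so 3 | h(1).
For the inductive step, assume it holds for an arbitrary k ≥ 1, i.e. 3 | h(k). Then
h(k+1) − 9·h(k) = (5·6^(k+1) + 7·9^(k+1)) − 9·(5·6^k + 7·9^k) = (5)·6^k·(6 − 9) = (-15)·6^k. Since 3 | h(k) by the inductive hypothesis, 3 | 9·h(k); and 3 | -15 since -15 = 3·-5. Therefore 3 | h(k+1).
This completes the induction.
Therefore the largest such d is 3.

d = 3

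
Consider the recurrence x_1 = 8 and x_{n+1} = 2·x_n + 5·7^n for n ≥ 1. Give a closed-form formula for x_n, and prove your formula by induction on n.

x_n = 2^(n - 1) + 7^n

Computing the first terms: x_1 = 8, x_2 = 51, x_3 = 347. This suggests x_n = 2^(n - 1) + 7^n.
Base case (n = 1): the formula gives 8 = 8 = x_1.
Inductive step: suppose the statement holds for some k ≥ 1, so x_k = 2^(k - 1) + 7^k.
Then x_{k+1} = 2·x_k + 5·7^k = 2·(2^(k - 1) + 7^k) + 5·7^k = 2^k + 7^(k + 1) = 2^((k+1) - 1) + 7^(k+1),
which is the claimed formula at n = k+1.
Hence, by induction on n, the claim holds for every n ≥ 1.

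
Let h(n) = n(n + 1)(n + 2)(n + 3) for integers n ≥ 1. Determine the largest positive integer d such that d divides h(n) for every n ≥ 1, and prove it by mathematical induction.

Computing the first values: h(1) = 24 and h(2) = 120; gcd(24, 120) = 24, so d ≤ 24.
We prove 24 | n(n + 1)(n + 2)(n + 3) for all n ≥ 1 by induction on n.
When n = 1: h(1) = 24 = 24·(1), so 24 | h(1).
Suppose the result is true for n = k, i.e. 24 | h(k). Then
h(k+1) − h(k) = (k+1)·(k+2)·(k+3)·(k+4) − k·(k+1)·(k+2)·(k+3) = (k+1)·(k+2)·(k+3)·[(k+4) − k] = 4·(k+1)·(k+2)·(k+3). The product of 3 consecutive integers is divisible by (3)! = 6, so h(k+1) − h(k) is divisible by 4·6 = 24. By the inductive hypothesis 24 | h(k), hence 24 | h(k+1).
This completes the induction.
Therefore the largest such d is 24.

d = 24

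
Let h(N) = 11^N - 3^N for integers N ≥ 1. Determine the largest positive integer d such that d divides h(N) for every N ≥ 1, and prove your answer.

d = 8

Computing the first values: h(1) = 8 and h(2) = 112; gcd(8, 112) = 8, so d ≤ 8.
We prove 8 | 11^N - 3^N for all N ≥ 1 by induction on N.
Base step (N = 1): h(1) = 8 = 8·(1), so 8 | h(1).
Inductive step: suppose the statement holds for some i ≥ 1, i.e. 8 | h(i). Then
11^{i+1} − 3^{i+1} = 11·11^i − 3·3^i = 11·(11^i − 3^i) + (8)·3^i. The first term is divisible by 8 by the inductive hypothesis, and the second term (8)·3^i is divisible by 8 since 8 | 8. Hence 8 | h(i+1).
Hence, by induction on N, the claim holds for every N ≥ 1.
Therefore the largest such d is 8.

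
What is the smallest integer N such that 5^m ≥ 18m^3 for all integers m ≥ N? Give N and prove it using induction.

At m = 4: 625 < 1152, so the inequality fails and N ≥ 5. We prove 5^m ≥ 18m^3 for all m ≥ 5.
Base step (m = 5): 5^m = 3125 and 18m^3 = 2250, so 3125 ≥ 2250.
Inductive step: assume the claim holds for m = k, so 5^k ≥ 18k^3.
Then 5^(k + 1) = 5·(5^k) ≥ 5·(18k^3).
Also, for k ≥ 5 we have 5·(18k^3) ≥ 18(k+1)^3, since 5 ≥ (1 + 1/k)^3 for all k ≥ 5.
Combining, 5^(k + 1) ≥ 18(k+1)^3.
By the principle of mathematical induction, the result holds for all m ≥ 5.
Hence the smallest such N is 5.

N = 5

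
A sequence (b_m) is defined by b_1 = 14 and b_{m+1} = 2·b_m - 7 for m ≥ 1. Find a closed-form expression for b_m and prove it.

b_m = 7·2^(m - 1) + 7

Computing the first terms: b_1 = 14, b_2 = 21, b_3 = 35. This suggests b_m = 7·2^(m - 1) + 7.
For the base case m = 1: the formula gives 14 = 14 = b_1.
For the inductive step, assume it holds for an arbitrary j ≥ 1, so b_j = 7·2^(j - 1) + 7.
Then b_{j+1} = 2·b_j - 7 = 2·(7·2^(j - 1) + 7) - 7 = 7·2^j + 7 = 7·2^((j+1) - 1) + 7,
which is the claimed formula at m = j+1.
By induction, the statement is established for all m ≥ 1.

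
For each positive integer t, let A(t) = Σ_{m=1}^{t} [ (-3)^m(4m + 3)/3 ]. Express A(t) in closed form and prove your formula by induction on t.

A(t) = (-3)^t(t + 1) - 1

We claim A(t) = (-3)^t(t + 1) - 1 for all t ≥ 1.
Base step (t = 1): A(1) = -7, and the closed form gives -7. They agree.
For the inductive step, assume it holds for an arbitrary m ≥ 1, so A(m) = (-3)^m(m + 1) - 1.
Then A(m+1) = A(m) + ((-3)^m(-4m - 7)) = ((-3)^m(m + 1) - 1) + ((-3)^m(-4m - 7)).
Simplifying, A(m+1) = -3(-3)^m·m - 6(-3)^m - 1 = (-3)^(m+1)((m+1) + 1) - 1,
which is the closed form with t = m+1.
Hence, by induction on t, the claim holds for every t ≥ 1.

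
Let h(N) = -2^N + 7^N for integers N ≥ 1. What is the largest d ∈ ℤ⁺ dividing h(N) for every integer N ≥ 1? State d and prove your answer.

d = 5

Computing the first values: h(1) = 5 and h(2) = 45; gcd(5, 45) = 5, so d ≤ 5.
We prove 5 | -2^N + 7^N for all N ≥ 1 by induction on N.
Base step (N = 1): h(1) = 5 = 5·(1), so 5 | h(1).
For the inductive step, assume it holds for an arbitrary r ≥ 1, i.e. 5 | h(r). Then
7^{r+1} − 2^{r+1} = 7·7^r − 2·2^r = 7·(7^r − 2^r) + (5)·2^r. The first term is divisible by 5 by the inductive hypothesis, and the second term (5)·2^r is divisible by 5 since 5 | 5. Hence 5 | h(r+1).
By the principle of mathematical induction, the result holds for all N ≥ 1.
Therefore the largest such d is 5.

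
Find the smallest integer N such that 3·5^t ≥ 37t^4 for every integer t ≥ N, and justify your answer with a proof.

N = 7

At t = 6: 46875 < 47952, so the inequality fails and N ≥ 7. We prove 3·5^t ≥ 37t^4 for all t ≥ 7.
Base case (t = 7): 3·5^t = 234375 and 37t^4 = 88837, so 234375 ≥ 88837.
Inductive step: assume the claim holds for t = p, so 3·5^p ≥ 37p^4.
Then 3·5^(p + 1) = 5·(3·5^p) ≥ 5·(37p^4).
Also, for p ≥ 7 we have 5·(37p^4) ≥ 37(p+1)^4, since 5 ≥ (1 + 1/p)^4 for all p ≥ 7.
Combining, 3·5^(p + 1) ≥ 37(p+1)^4.
By induction, the statement is established for all t ≥ 7.
Hence the smallest such N is 7.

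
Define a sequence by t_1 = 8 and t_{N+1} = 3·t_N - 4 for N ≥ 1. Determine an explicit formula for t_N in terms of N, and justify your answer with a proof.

Computing the first terms: t_1 = 8, t_2 = 20, t_3 = 56. This suggests t_N = 2·3^N + 2.
When N = 1: the formula gives 8 = 8 = t_1.
For the inductive step, assume it holds for an arbitrary r ≥ 1, so t_r = 2·3^r + 2.
Then t_{r+1} = 3·t_r - 4 = 3·(2·3^r + 2) - 4 = 2·3^(r + 1) + 2,
which is the claimed formula at N = r+1.
Hence, by induction on N, the claim holds for every N ≥ 1.

t_N = 2·3^N + 2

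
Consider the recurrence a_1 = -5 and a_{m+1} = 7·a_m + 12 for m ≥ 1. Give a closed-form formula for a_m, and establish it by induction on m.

a_m = -3·7^(m - 1) - 2

Computing the first terms: a_1 = -5, a_2 = -23, a_3 = -149. This suggests a_m = -3·7^(m - 1) - 2.
When m = 1: the formula gives -5 = -5 = a_1.
Inductive step: suppose the statement holds for some j ≥ 1, so a_j = -3·7^(j - 1) - 2.
Then a_{j+1} = 7·a_j + 12 = 7·(-3·7^(j - 1) - 2) + 12 = -3·7^j - 2 = -3·7^((j+1) - 1) - 2,
which is the claimed formula at m = j+1.
By the principle of mathematical induction, the result holds for all m ≥ 1.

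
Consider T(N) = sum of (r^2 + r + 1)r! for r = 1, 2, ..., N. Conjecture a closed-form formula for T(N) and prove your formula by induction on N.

We claim T(N) = (N + 1)(N + 1)! - 1 for all N ≥ 1.
When N = 1: T(1) = 3, and the closed form gives 3. They agree.
For the inductive step, assume it holds for an arbitrary r ≥ 1, so T(r) = (r + 1)(r + 1)! - 1.
Then T(r+1) = T(r) + ((r^2 + 3r + 3)(r + 1)!) = ((r + 1)(r + 1)! - 1) + ((r^2 + 3r + 3)(r + 1)!).
Simplifying, T(r+1) = ((r+1) + 1)((r+1) + 1)! - 1,
which is the closed form with N = r+1.
This completes the induction.

T(N) = (N + 1)(N + 1)! - 1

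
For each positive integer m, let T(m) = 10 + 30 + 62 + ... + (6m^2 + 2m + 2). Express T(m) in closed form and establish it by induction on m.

We claim T(m) = 2m(m^2 + 2m + 2) for all m ≥ 1.
Base case (m = 1): T(1) = 10, and the closed form gives 10. They agree.
Inductive step: suppose the statement holds for some j ≥ 1, so T(j) = 2j(j^2 + 2j + 2).
Then T(j+1) = T(j) + (6j^2 + 14j + 10) = (2j(j^2 + 2j + 2)) + (6j^2 + 14j + 10).
Simplifying, T(j+1) = 2(j + 1)(j^2 + 4j + 5) = 2(j+1)((j+1)^2 + 2(j+1) + 2),
which is the closed form with m = j+1.
By the principle of mathematical induction, the result holds for all m ≥ 1.

T(m) = 2m(m^2 + 2m + 2)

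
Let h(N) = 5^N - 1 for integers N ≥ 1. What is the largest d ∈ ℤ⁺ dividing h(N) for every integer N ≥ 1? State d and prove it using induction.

Computing the first values: h(1) = 4 and h(2) = 24; gcd(4, 24) = 4, so d ≤ 4.
We prove 4 | 5^N - 1 for all N ≥ 1 by induction on N.
When N = 1: h(1) = 4 = 4·(1), so 4 | h(1).
Suppose the result is true for N = j, i.e. 4 | h(j). Then
5^{j+1} − 1^{j+1} = 5·5^j − 1·1^j = 5·(5^j − 1^j) + (4)·1^j. The first term is divisible by 4 by the inductive hypothesis, and the second term (4)·1^j is divisible by 4 since 4 | 4. Hence 4 | h(j+1).
By the principle of mathematical induction, the result holds for all N ≥ 1.
Therefore the largest such d is 4.

d = 4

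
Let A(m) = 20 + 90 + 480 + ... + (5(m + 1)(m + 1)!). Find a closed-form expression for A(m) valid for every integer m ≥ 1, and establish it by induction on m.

A(m) = 5(m + 2)! - 10

We claim A(m) = 5(m + 2)! - 10 for all m ≥ 1.
Base step (m = 1): A(1) = 20, and the closed form gives 20. They agree.
Suppose the result is true for m = i, so A(i) = 5(i + 2)! - 10.
Then A(i+1) = A(i) + (5(i + 2)(i + 2)!) = (5(i + 2)! - 10) + (5(i + 2)(i + 2)!).
Simplifying, A(i+1) = 5((i+1) + 2)! - 10,
which is the closed form with m = i+1.
By the principle of mathematical induction, the result holds for all m ≥ 1.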